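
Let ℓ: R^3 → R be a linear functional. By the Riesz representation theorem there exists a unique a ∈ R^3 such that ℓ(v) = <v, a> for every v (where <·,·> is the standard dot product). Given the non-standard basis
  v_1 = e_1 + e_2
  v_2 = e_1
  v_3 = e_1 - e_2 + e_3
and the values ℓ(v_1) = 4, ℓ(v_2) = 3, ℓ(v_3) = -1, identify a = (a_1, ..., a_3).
a = (3, 1, -3)

Write a = (a_1, ..., a_3) in the standard basis. For each basis vector v_i, ℓ(v_i) = <v_i, a> is a linear equation in the a_j's. Collect the n equations into a matrix system V a = ℓ, where row i of V is v_i (expressed in the standard basis). Since V is invertible (lower-triangular with 1s on the diagonal, up to permutation), solve by back-substitution:
  V =
[[1, 1, 0],
 [1, 0, 0],
 [1, -1, 1]]
  V a = (4, 3, -1)
Solving gives a = (3, 1, -3).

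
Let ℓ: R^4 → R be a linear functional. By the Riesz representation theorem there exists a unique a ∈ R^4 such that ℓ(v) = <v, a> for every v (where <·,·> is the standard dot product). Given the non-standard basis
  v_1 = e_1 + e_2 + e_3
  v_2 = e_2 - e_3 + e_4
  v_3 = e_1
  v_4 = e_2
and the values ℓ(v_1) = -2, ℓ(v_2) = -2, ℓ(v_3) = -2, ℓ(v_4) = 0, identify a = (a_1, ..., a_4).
a = (-2, 0, 0, -2)

Write a = (a_1, ..., a_4) in the standard basis. For each basis vector v_i, ℓ(v_i) = <v_i, a> is a linear equation in the a_j's. Collect the n equations into a matrix system V a = ℓ, where row i of V is v_i (expressed in the standard basis). Since V is invertible (lower-triangular with 1s on the diagonal, up to permutation), solve by back-substitution:
  V =
[[1, 1, 1, 0],
 [0, 1, -1, 1],
 [1, 0, 0, 0],
 [0, 1, 0, 0]]
  V a = (-2, -2, -2, 0)
Solving gives a = (-2, 0, 0, -2).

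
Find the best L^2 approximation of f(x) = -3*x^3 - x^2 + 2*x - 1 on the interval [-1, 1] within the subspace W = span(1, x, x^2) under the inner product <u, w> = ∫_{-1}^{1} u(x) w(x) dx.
g(x) = -x^2 + x/5 - 1

The best approximation g ∈ W is the orthogonal projection of f onto W. Writing g = a_0 + a_1 x + a_2 x^2, the coefficients solve the normal equations G · a = b where
  G_{ij} = <φ_i, φ_j> and b_i = <f, φ_i>, with φ_0 = 1, φ_1 = x, φ_2 = x^2.
G =
  [2, 0, 2/3]
  [0, 2/3, 0]
  [2/3, 0, 2/5],
b = (-8/3, 2/15, -16/15).
Solving gives a_0 = -1, a_1 = 1/5, a_2 = -1, so
  g(x) = -x^2 + x/5 - 1.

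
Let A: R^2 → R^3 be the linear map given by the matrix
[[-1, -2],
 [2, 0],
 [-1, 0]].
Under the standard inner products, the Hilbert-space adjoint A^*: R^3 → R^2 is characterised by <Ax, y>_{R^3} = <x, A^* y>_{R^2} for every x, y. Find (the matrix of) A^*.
A^* = A^T =
[[-1, 2, -1],
 [-2, 0, 0]]

For real matrices with standard dot products, the defining identity <Ax, y> = <x, A^* y> gives (Ax)^T y = x^T (A^*) y, i.e. x^T A^T y = x^T (A^*) y. Since this holds for all x, y, we must have A^* = A^T. Therefore
A^* =
[[-1, 2, -1],
 [-2, 0, 0]].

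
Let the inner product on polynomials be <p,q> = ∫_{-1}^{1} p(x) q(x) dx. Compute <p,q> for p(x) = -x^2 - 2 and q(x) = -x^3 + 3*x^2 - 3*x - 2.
<p,q> = 62/15

Expand the product: p(x)·q(x) = x^5 - 3*x^4 + 5*x^3 - 4*x^2 + 6*x + 4.
∫_{-1}^{1} of each monomial x^k gives [2/(k+1) if k even, 0 if k odd]. Integrating term-by-term (or equivalently evaluating the antiderivative F(x) = x^6/6 - 3*x^5/5 + 5*x^4/4 - 4*x^3/3 + 3*x^2 + 4*x at the endpoints):
  F(1) − F(−1) = 389/60 − (47/20) = 62/15.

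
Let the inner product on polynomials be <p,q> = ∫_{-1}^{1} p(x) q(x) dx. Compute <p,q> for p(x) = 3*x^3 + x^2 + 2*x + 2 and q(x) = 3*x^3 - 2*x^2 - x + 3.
<p,q> = 454/35

Expand the product: p(x)·q(x) = 9*x^6 - 3*x^5 + x^4 + 10*x^3 - 3*x^2 + 4*x + 6.
∫_{-1}^{1} of each monomial x^k gives [2/(k+1) if k even, 0 if k odd]. Integrating term-by-term (or equivalently evaluating the antiderivative F(x) = 9*x^7/7 - x^6/2 + x^5/5 + 5*x^4/2 - x^3 + 2*x^2 + 6*x at the endpoints):
  F(1) − F(−1) = 367/35 − (-87/35) = 454/35.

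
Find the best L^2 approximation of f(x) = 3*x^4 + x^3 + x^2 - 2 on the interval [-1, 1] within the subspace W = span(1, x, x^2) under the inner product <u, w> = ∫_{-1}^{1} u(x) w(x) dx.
g(x) = 25*x^2/7 + 3*x/5 - 79/35

The best approximation g ∈ W is the orthogonal projection of f onto W. Writing g = a_0 + a_1 x + a_2 x^2, the coefficients solve the normal equations G · a = b where
  G_{ij} = <φ_i, φ_j> and b_i = <f, φ_i>, with φ_0 = 1, φ_1 = x, φ_2 = x^2.
G =
  [2, 0, 2/3]
  [0, 2/3, 0]
  [2/3, 0, 2/5],
b = (-32/15, 2/5, -8/105).
Solving gives a_0 = -79/35, a_1 = 3/5, a_2 = 25/7, so
  g(x) = 25*x^2/7 + 3*x/5 - 79/35.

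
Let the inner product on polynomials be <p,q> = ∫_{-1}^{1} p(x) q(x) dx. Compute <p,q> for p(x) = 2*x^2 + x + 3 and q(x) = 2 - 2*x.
<p,q> = 40/3

Expand the product: p(x)·q(x) = -4*x^3 + 2*x^2 - 4*x + 6.
∫_{-1}^{1} of each monomial x^k gives [2/(k+1) if k even, 0 if k odd]. Integrating term-by-term (or equivalently evaluating the antiderivative F(x) = -x^4 + 2*x^3/3 - 2*x^2 + 6*x at the endpoints):
  F(1) − F(−1) = 11/3 − (-29/3) = 40/3.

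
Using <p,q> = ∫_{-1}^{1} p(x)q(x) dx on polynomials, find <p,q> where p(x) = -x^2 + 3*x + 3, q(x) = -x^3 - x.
<p,q> = -16/5

Expand the product: p(x)·q(x) = x^5 - 3*x^4 - 2*x^3 - 3*x^2 - 3*x.
∫_{-1}^{1} of each monomial x^k gives [2/(k+1) if k even, 0 if k odd]. Integrating term-by-term (or equivalently evaluating the antiderivative F(x) = x^6/6 - 3*x^5/5 - x^4/2 - x^3 - 3*x^2/2 at the endpoints):
  F(1) − F(−1) = -103/30 − (-7/30) = -16/5.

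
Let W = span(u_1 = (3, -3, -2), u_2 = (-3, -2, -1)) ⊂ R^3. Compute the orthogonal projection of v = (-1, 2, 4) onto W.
proj_W(v) = (-348/307, 983/307, 613/307)

Set up U = [u_1 | ... | u_2] ∈ R^(3×2). The projector onto W = col(U) is P = U (U^T U)^(-1) U^T.
Compute U^T U =
  [22, -1]
  [-1, 14],
and U^T v = (-17, -5).
Solve U^T U · c = U^T v for the coefficients: c = (-243/307, -127/307). The projection is proj_W(v) = U c.
Check: (v - proj_W(v)) · u_1 = 0  (should be 0).
Check: (v - proj_W(v)) · u_2 = 0  (should be 0).
Result: proj_W(v) = (-348/307, 983/307, 613/307).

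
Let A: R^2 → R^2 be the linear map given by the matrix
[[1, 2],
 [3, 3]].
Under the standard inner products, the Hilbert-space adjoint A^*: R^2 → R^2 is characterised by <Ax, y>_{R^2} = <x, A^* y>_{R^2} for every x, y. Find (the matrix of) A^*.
A^* = A^T =
[[1, 3],
 [2, 3]]

For real matrices with standard dot products, the defining identity <Ax, y> = <x, A^* y> gives (Ax)^T y = x^T (A^*) y, i.e. x^T A^T y = x^T (A^*) y. Since this holds for all x, y, we must have A^* = A^T. Therefore
A^* =
[[1, 3],
 [2, 3]].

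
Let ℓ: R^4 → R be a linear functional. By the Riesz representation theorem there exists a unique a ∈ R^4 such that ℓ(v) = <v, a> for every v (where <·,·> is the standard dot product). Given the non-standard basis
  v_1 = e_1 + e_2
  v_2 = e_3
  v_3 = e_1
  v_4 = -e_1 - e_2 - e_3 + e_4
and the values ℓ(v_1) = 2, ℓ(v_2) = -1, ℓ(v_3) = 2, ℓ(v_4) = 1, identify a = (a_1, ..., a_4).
a = (2, 0, -1, 2)

Write a = (a_1, ..., a_4) in the standard basis. For each basis vector v_i, ℓ(v_i) = <v_i, a> is a linear equation in the a_j's. Collect the n equations into a matrix system V a = ℓ, where row i of V is v_i (expressed in the standard basis). Since V is invertible (lower-triangular with 1s on the diagonal, up to permutation), solve by back-substitution:
  V =
[[1, 1, 0, 0],
 [0, 0, 1, 0],
 [1, 0, 0, 0],
 [-1, -1, -1, 1]]
  V a = (2, -1, 2, 1)
Solving gives a = (2, 0, -1, 2).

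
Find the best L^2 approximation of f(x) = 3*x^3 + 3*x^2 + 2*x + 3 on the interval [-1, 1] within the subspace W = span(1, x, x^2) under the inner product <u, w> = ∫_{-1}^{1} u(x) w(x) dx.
g(x) = 3*x^2 + 19*x/5 + 3

The best approximation g ∈ W is the orthogonal projection of f onto W. Writing g = a_0 + a_1 x + a_2 x^2, the coefficients solve the normal equations G · a = b where
  G_{ij} = <φ_i, φ_j> and b_i = <f, φ_i>, with φ_0 = 1, φ_1 = x, φ_2 = x^2.
G =
  [2, 0, 2/3]
  [0, 2/3, 0]
  [2/3, 0, 2/5],
b = (8, 38/15, 16/5).
Solving gives a_0 = 3, a_1 = 19/5, a_2 = 3, so
  g(x) = 3*x^2 + 19*x/5 + 3.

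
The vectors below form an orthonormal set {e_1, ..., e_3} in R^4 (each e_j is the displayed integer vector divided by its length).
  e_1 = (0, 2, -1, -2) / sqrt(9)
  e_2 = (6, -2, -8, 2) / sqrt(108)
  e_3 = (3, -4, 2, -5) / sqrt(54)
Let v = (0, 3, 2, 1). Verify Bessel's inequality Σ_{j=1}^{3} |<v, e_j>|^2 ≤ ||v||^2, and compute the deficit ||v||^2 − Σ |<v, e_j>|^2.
Σ |<v, e_j>|^2 = 131/18; ||v||^2 = 14; deficit = 121/18

Write each e_j = u_j / sqrt(<u_j, u_j>) where u_j is the displayed integer vector. Then <v, e_j> = <v, u_j> / sqrt(<u_j, u_j>), so |<v, e_j>|^2 = <v, u_j>^2 / <u_j, u_j>.
Coefficients: <v, e_1> = 2/sqrt(9), <v, e_2> = -20/sqrt(108), <v, e_3> = -13/sqrt(54).
Square and sum: Σ |<v, e_j>|^2 = 131/18.
Compute ||v||^2 = v·v = 14.
Deficit = 14 − 131/18 = 121/18 ≥ 0, confirming Bessel's inequality. (The deficit equals ||v − Σ <v,e_j> e_j||^2, the squared distance from v to span{e_j}.)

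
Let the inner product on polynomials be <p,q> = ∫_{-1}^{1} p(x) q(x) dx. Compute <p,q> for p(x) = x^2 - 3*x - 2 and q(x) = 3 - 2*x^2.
<p,q> = -122/15

Expand the product: p(x)·q(x) = -2*x^4 + 6*x^3 + 7*x^2 - 9*x - 6.
∫_{-1}^{1} of each monomial x^k gives [2/(k+1) if k even, 0 if k odd]. Integrating term-by-term (or equivalently evaluating the antiderivative F(x) = -2*x^5/5 + 3*x^4/2 + 7*x^3/3 - 9*x^2/2 - 6*x at the endpoints):
  F(1) − F(−1) = -106/15 − (16/15) = -122/15.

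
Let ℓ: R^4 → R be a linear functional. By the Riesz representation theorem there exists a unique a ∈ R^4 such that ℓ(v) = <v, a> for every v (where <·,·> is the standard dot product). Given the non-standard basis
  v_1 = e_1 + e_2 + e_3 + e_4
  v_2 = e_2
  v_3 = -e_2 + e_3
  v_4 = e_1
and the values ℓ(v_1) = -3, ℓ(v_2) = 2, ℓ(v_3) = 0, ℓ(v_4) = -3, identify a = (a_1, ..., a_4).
a = (-3, 2, 2, -4)

Write a = (a_1, ..., a_4) in the standard basis. For each basis vector v_i, ℓ(v_i) = <v_i, a> is a linear equation in the a_j's. Collect the n equations into a matrix system V a = ℓ, where row i of V is v_i (expressed in the standard basis). Since V is invertible (lower-triangular with 1s on the diagonal, up to permutation), solve by back-substitution:
  V =
[[1, 1, 1, 1],
 [0, 1, 0, 0],
 [0, -1, 1, 0],
 [1, 0, 0, 0]]
  V a = (-3, 2, 0, -3)
Solving gives a = (-3, 2, 2, -4).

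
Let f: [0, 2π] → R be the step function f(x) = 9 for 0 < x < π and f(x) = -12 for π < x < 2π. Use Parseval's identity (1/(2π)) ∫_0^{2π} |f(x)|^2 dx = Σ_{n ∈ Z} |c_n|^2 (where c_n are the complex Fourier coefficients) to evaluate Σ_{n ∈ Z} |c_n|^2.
Σ |c_n|^2 = 225/2

Parseval equates the L^2 energy of f (normalised by 1/(2π)) with the ℓ^2 sum of its Fourier coefficients: (1/(2π)) ∫_0^{2π} |f|^2 = Σ |c_n|^2.
Compute the left side: (1/(2π)) [∫_0^π 9^2 dx + ∫_π^{2π} (-12)^2 dx] = (1/(2π)) · (81π + 144π) = (81 + 144)/2 = 225/2.
So Σ_{n ∈ Z} |c_n|^2 = 225/2.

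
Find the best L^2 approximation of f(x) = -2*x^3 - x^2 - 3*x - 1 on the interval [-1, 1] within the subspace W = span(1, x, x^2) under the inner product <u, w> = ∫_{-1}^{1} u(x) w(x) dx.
g(x) = -x^2 - 21*x/5 - 1

The best approximation g ∈ W is the orthogonal projection of f onto W. Writing g = a_0 + a_1 x + a_2 x^2, the coefficients solve the normal equations G · a = b where
  G_{ij} = <φ_i, φ_j> and b_i = <f, φ_i>, with φ_0 = 1, φ_1 = x, φ_2 = x^2.
G =
  [2, 0, 2/3]
  [0, 2/3, 0]
  [2/3, 0, 2/5],
b = (-8/3, -14/5, -16/15).
Solving gives a_0 = -1, a_1 = -21/5, a_2 = -1, so
  g(x) = -x^2 - 21*x/5 - 1.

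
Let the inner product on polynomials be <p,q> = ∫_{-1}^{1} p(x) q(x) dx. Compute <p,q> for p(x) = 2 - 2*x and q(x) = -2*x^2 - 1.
<p,q> = -20/3

Expand the product: p(x)·q(x) = 4*x^3 - 4*x^2 + 2*x - 2.
∫_{-1}^{1} of each monomial x^k gives [2/(k+1) if k even, 0 if k odd]. Integrating term-by-term (or equivalently evaluating the antiderivative F(x) = x^4 - 4*x^3/3 + x^2 - 2*x at the endpoints):
  F(1) − F(−1) = -4/3 − (16/3) = -20/3.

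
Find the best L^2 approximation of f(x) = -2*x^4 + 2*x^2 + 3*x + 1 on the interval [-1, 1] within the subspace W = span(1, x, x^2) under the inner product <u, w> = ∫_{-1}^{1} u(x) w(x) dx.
g(x) = 2*x^2/7 + 3*x + 41/35

The best approximation g ∈ W is the orthogonal projection of f onto W. Writing g = a_0 + a_1 x + a_2 x^2, the coefficients solve the normal equations G · a = b where
  G_{ij} = <φ_i, φ_j> and b_i = <f, φ_i>, with φ_0 = 1, φ_1 = x, φ_2 = x^2.
G =
  [2, 0, 2/3]
  [0, 2/3, 0]
  [2/3, 0, 2/5],
b = (38/15, 2, 94/105).
Solving gives a_0 = 41/35, a_1 = 3, a_2 = 2/7, so
  g(x) = 2*x^2/7 + 3*x + 41/35.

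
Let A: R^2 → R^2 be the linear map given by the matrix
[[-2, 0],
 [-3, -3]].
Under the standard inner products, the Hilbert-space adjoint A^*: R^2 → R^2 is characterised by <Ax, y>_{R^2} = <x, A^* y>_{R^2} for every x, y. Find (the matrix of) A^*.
A^* = A^T =
[[-2, -3],
 [0, -3]]

For real matrices with standard dot products, the defining identity <Ax, y> = <x, A^* y> gives (Ax)^T y = x^T (A^*) y, i.e. x^T A^T y = x^T (A^*) y. Since this holds for all x, y, we must have A^* = A^T. Therefore
A^* =
[[-2, -3],
 [0, -3]].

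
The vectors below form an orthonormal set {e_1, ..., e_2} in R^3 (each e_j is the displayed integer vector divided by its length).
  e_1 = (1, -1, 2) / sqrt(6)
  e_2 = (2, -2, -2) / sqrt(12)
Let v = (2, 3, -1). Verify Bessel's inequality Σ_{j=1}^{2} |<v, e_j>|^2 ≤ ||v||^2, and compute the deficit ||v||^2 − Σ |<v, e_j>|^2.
Σ |<v, e_j>|^2 = 3/2; ||v||^2 = 14; deficit = 25/2

Write each e_j = u_j / sqrt(<u_j, u_j>) where u_j is the displayed integer vector. Then <v, e_j> = <v, u_j> / sqrt(<u_j, u_j>), so |<v, e_j>|^2 = <v, u_j>^2 / <u_j, u_j>.
Coefficients: <v, e_1> = -3/sqrt(6), <v, e_2> = 0/sqrt(12).
Square and sum: Σ |<v, e_j>|^2 = 3/2.
Compute ||v||^2 = v·v = 14.
Deficit = 14 − 3/2 = 25/2 ≥ 0, confirming Bessel's inequality. (The deficit equals ||v − Σ <v,e_j> e_j||^2, the squared distance from v to span{e_j}.)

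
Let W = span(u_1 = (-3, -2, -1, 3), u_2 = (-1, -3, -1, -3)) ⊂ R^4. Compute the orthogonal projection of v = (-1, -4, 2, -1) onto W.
proj_W(v) = (-634/459, -1160/459, -422/459, -70/51)

Set up U = [u_1 | ... | u_2] ∈ R^(4×2). The projector onto W = col(U) is P = U (U^T U)^(-1) U^T.
Compute U^T U =
  [23, 1]
  [1, 20],
and U^T v = (6, 14).
Solve U^T U · c = U^T v for the coefficients: c = (106/459, 316/459). The projection is proj_W(v) = U c.
Check: (v - proj_W(v)) · u_1 = 0  (should be 0).
Check: (v - proj_W(v)) · u_2 = 0  (should be 0).
Result: proj_W(v) = (-634/459, -1160/459, -422/459, -70/51).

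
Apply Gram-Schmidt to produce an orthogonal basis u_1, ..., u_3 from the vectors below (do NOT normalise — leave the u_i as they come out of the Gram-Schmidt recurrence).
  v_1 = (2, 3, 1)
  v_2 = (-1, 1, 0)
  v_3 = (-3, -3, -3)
Orthogonal basis:
  u_1 = (2, 3, 1)
  u_2 = (-8/7, 11/14, -1/14)
  u_3 = (1/3, 1/3, -5/3)

Apply the Gram-Schmidt recurrence
  u_1 = v_1
  u_i = v_i − Σ_{j<i} ((v_i · u_j) / (u_j · u_j)) · u_j.

Step by step this gives:
  u_1 = (2, 3, 1)
  u_2 = (-8/7, 11/14, -1/14)
  u_3 = (1/3, 1/3, -5/3)

Orthogonality check:
  u_2 · u_1 = 0 (should be 0)
  u_3 · u_1 = 0 (should be 0)
  u_3 · u_2 = 0 (should be 0)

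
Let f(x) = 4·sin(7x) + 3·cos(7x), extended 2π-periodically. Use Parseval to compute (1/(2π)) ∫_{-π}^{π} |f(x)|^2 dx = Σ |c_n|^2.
Σ |c_n|^2 = 25/2

Expand |f|^2 and use orthogonality of {sin(nx), cos(mx)} on [-π, π]:
  ∫_{-π}^{π} sin(nx)^2 dx = π, ∫ cos(mx)^2 dx = π, and cross terms integrate to 0.
So ∫_{-π}^{π} f(x)^2 dx = 4^2 · π + 3^2 · π = (16 + 9)π.
Divide by 2π: (16 + 9)/2 = 25/2.
By Parseval, this equals Σ |c_n|^2.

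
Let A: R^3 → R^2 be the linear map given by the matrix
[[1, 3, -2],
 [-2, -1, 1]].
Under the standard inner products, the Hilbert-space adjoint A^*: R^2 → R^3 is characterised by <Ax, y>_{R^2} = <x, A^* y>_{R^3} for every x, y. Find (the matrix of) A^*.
A^* = A^T =
[[1, -2],
 [3, -1],
 [-2, 1]]

For real matrices with standard dot products, the defining identity <Ax, y> = <x, A^* y> gives (Ax)^T y = x^T (A^*) y, i.e. x^T A^T y = x^T (A^*) y. Since this holds for all x, y, we must have A^* = A^T. Therefore
A^* =
[[1, -2],
 [3, -1],
 [-2, 1]].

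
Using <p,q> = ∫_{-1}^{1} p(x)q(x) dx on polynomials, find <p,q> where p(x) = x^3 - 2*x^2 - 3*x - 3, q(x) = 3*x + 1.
<p,q> = -182/15

Expand the product: p(x)·q(x) = 3*x^4 - 5*x^3 - 11*x^2 - 12*x - 3.
∫_{-1}^{1} of each monomial x^k gives [2/(k+1) if k even, 0 if k odd]. Integrating term-by-term (or equivalently evaluating the antiderivative F(x) = 3*x^5/5 - 5*x^4/4 - 11*x^3/3 - 6*x^2 - 3*x at the endpoints):
  F(1) − F(−1) = -799/60 − (-71/60) = -182/15.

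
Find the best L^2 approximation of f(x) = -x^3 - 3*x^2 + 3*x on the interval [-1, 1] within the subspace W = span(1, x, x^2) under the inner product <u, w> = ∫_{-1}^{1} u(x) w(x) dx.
g(x) = -3*x^2 + 12*x/5

The best approximation g ∈ W is the orthogonal projection of f onto W. Writing g = a_0 + a_1 x + a_2 x^2, the coefficients solve the normal equations G · a = b where
  G_{ij} = <φ_i, φ_j> and b_i = <f, φ_i>, with φ_0 = 1, φ_1 = x, φ_2 = x^2.
G =
  [2, 0, 2/3]
  [0, 2/3, 0]
  [2/3, 0, 2/5],
b = (-2, 8/5, -6/5).
Solving gives a_0 = 0, a_1 = 12/5, a_2 = -3, so
  g(x) = -3*x^2 + 12*x/5.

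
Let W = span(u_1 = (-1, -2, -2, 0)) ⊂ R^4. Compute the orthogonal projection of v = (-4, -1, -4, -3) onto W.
proj_W(v) = (-14/9, -28/9, -28/9, 0)

Set up U = [u_1 | ... | u_1] ∈ R^(4×1). The projector onto W = col(U) is P = U (U^T U)^(-1) U^T.
Compute U^T U =
  [9],
and U^T v = (14).
Solve U^T U · c = U^T v for the coefficients: c = (14/9). The projection is proj_W(v) = U c.
Check: (v - proj_W(v)) · u_1 = 0  (should be 0).
Result: proj_W(v) = (-14/9, -28/9, -28/9, 0).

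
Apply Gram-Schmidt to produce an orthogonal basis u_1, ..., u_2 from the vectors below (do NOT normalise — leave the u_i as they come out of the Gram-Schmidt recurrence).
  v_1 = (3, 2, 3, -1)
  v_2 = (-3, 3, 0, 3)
Orthogonal basis:
  u_1 = (3, 2, 3, -1)
  u_2 = (-51/23, 81/23, 18/23, 63/23)

Apply the Gram-Schmidt recurrence
  u_1 = v_1
  u_i = v_i − Σ_{j<i} ((v_i · u_j) / (u_j · u_j)) · u_j.

Step by step this gives:
  u_1 = (3, 2, 3, -1)
  u_2 = (-51/23, 81/23, 18/23, 63/23)

Orthogonality check:
  u_2 · u_1 = 0 (should be 0)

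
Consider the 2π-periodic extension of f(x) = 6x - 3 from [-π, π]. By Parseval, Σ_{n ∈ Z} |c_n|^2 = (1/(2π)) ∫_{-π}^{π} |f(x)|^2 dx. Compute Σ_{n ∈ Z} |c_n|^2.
Σ |c_n|^2 = 12π^2 + 9

Expand and integrate term by term over [-π, π]:
  ∫ (6x)^2 dx = 36·(2π^3/3); ∫ 2·6·(-3)·x dx = 0 (odd integrand); ∫ (-3)^2 dx = 9·2π.
So (1/(2π)) ∫_{-π}^{π} (6x - 3)^2 dx = 36π^2/3 + 9 = 12π^2 + 9.
Parseval ⇒ Σ |c_n|^2 = 12π^2 + 9.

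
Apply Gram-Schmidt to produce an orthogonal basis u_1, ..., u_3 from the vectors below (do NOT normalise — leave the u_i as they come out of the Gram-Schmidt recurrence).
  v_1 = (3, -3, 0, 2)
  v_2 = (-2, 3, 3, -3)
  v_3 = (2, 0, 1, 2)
Orthogonal basis:
  u_1 = (3, -3, 0, 2)
  u_2 = (19/22, 3/22, 3, -12/11)
  u_3 = (105/241, 321/241, 73/241, 324/241)

Apply the Gram-Schmidt recurrence
  u_1 = v_1
  u_i = v_i − Σ_{j<i} ((v_i · u_j) / (u_j · u_j)) · u_j.

Step by step this gives:
  u_1 = (3, -3, 0, 2)
  u_2 = (19/22, 3/22, 3, -12/11)
  u_3 = (105/241, 321/241, 73/241, 324/241)

Orthogonality check:
  u_2 · u_1 = 0 (should be 0)
  u_3 · u_1 = 0 (should be 0)
  u_3 · u_2 = 0 (should be 0)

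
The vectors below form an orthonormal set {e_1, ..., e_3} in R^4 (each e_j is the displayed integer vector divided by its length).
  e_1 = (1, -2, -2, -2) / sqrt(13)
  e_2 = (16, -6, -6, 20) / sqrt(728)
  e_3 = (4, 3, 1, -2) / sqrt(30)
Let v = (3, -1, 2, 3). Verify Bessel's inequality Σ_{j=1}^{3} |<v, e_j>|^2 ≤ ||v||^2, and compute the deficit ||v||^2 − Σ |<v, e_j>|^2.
Σ |<v, e_j>|^2 = 358/21; ||v||^2 = 23; deficit = 125/21

Write each e_j = u_j / sqrt(<u_j, u_j>) where u_j is the displayed integer vector. Then <v, e_j> = <v, u_j> / sqrt(<u_j, u_j>), so |<v, e_j>|^2 = <v, u_j>^2 / <u_j, u_j>.
Coefficients: <v, e_1> = -5/sqrt(13), <v, e_2> = 102/sqrt(728), <v, e_3> = 5/sqrt(30).
Square and sum: Σ |<v, e_j>|^2 = 358/21.
Compute ||v||^2 = v·v = 23.
Deficit = 23 − 358/21 = 125/21 ≥ 0, confirming Bessel's inequality. (The deficit equals ||v − Σ <v,e_j> e_j||^2, the squared distance from v to span{e_j}.)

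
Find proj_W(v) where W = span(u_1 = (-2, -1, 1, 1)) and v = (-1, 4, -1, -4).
proj_W(v) = (2, 1, -1, -1)

Set up U = [u_1 | ... | u_1] ∈ R^(4×1). The projector onto W = col(U) is P = U (U^T U)^(-1) U^T.
Compute U^T U =
  [7],
and U^T v = (-7).
Solve U^T U · c = U^T v for the coefficients: c = (-1). The projection is proj_W(v) = U c.
Check: (v - proj_W(v)) · u_1 = 0  (should be 0).
Result: proj_W(v) = (2, 1, -1, -1).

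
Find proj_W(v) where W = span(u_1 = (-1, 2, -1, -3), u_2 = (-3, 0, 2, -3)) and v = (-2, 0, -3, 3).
proj_W(v) = (283/230, 2/115, -96/115, 279/230)

Set up U = [u_1 | ... | u_2] ∈ R^(4×2). The projector onto W = col(U) is P = U (U^T U)^(-1) U^T.
Compute U^T U =
  [15, 10]
  [10, 22],
and U^T v = (-4, -9).
Solve U^T U · c = U^T v for the coefficients: c = (1/115, -19/46). The projection is proj_W(v) = U c.
Check: (v - proj_W(v)) · u_1 = 0  (should be 0).
Check: (v - proj_W(v)) · u_2 = 0  (should be 0).
Result: proj_W(v) = (283/230, 2/115, -96/115, 279/230).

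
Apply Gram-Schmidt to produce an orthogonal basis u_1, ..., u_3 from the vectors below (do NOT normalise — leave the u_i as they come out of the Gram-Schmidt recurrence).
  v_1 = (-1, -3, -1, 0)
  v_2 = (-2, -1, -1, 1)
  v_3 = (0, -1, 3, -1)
Orthogonal basis:
  u_1 = (-1, -3, -1, 0)
  u_2 = (-16/11, 7/11, -5/11, 1)
  u_3 = (-48/41, -20/41, 108/41, -8/41)

Apply the Gram-Schmidt recurrence
  u_1 = v_1
  u_i = v_i − Σ_{j<i} ((v_i · u_j) / (u_j · u_j)) · u_j.

Step by step this gives:
  u_1 = (-1, -3, -1, 0)
  u_2 = (-16/11, 7/11, -5/11, 1)
  u_3 = (-48/41, -20/41, 108/41, -8/41)

Orthogonality check:
  u_2 · u_1 = 0 (should be 0)
  u_3 · u_1 = 0 (should be 0)
  u_3 · u_2 = 0 (should be 0)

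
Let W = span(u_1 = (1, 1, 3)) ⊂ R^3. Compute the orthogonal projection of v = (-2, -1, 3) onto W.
proj_W(v) = (6/11, 6/11, 18/11)

Set up U = [u_1 | ... | u_1] ∈ R^(3×1). The projector onto W = col(U) is P = U (U^T U)^(-1) U^T.
Compute U^T U =
  [11],
and U^T v = (6).
Solve U^T U · c = U^T v for the coefficients: c = (6/11). The projection is proj_W(v) = U c.
Check: (v - proj_W(v)) · u_1 = 0  (should be 0).
Result: proj_W(v) = (6/11, 6/11, 18/11).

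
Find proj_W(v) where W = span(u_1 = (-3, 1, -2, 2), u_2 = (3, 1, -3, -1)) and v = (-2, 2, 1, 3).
proj_W(v) = (-249/86, 17/86, -1/86, 133/86)

Set up U = [u_1 | ... | u_2] ∈ R^(4×2). The projector onto W = col(U) is P = U (U^T U)^(-1) U^T.
Compute U^T U =
  [18, -4]
  [-4, 20],
and U^T v = (12, -10).
Solve U^T U · c = U^T v for the coefficients: c = (25/43, -33/86). The projection is proj_W(v) = U c.
Check: (v - proj_W(v)) · u_1 = 0  (should be 0).
Check: (v - proj_W(v)) · u_2 = 0  (should be 0).
Result: proj_W(v) = (-249/86, 17/86, -1/86, 133/86).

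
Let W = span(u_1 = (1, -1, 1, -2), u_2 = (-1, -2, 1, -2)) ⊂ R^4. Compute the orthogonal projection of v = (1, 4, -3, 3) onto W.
proj_W(v) = (21/17, 60/17, -33/17, 66/17)

Set up U = [u_1 | ... | u_2] ∈ R^(4×2). The projector onto W = col(U) is P = U (U^T U)^(-1) U^T.
Compute U^T U =
  [7, 6]
  [6, 10],
and U^T v = (-12, -18).
Solve U^T U · c = U^T v for the coefficients: c = (-6/17, -27/17). The projection is proj_W(v) = U c.
Check: (v - proj_W(v)) · u_1 = 0  (should be 0).
Check: (v - proj_W(v)) · u_2 = 0  (should be 0).
Result: proj_W(v) = (21/17, 60/17, -33/17, 66/17).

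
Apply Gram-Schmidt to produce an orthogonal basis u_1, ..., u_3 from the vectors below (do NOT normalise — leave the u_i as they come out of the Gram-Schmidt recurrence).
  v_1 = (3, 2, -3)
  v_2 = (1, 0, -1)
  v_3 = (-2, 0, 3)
Orthogonal basis:
  u_1 = (3, 2, -3)
  u_2 = (2/11, -6/11, -2/11)
  u_3 = (1/2, 0, 1/2)

Apply the Gram-Schmidt recurrence
  u_1 = v_1
  u_i = v_i − Σ_{j<i} ((v_i · u_j) / (u_j · u_j)) · u_j.

Step by step this gives:
  u_1 = (3, 2, -3)
  u_2 = (2/11, -6/11, -2/11)
  u_3 = (1/2, 0, 1/2)

Orthogonality check:
  u_2 · u_1 = 0 (should be 0)
  u_3 · u_1 = 0 (should be 0)
  u_3 · u_2 = 0 (should be 0)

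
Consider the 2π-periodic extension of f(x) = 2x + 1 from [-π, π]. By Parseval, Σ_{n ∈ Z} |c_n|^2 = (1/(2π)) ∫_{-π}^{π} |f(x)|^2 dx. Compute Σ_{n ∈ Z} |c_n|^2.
Σ |c_n|^2 = 4π^2/3 + 1

Expand and integrate term by term over [-π, π]:
  ∫ (2x)^2 dx = 4·(2π^3/3); ∫ 2·2·(1)·x dx = 0 (odd integrand); ∫ 1^2 dx = 1·2π.
So (1/(2π)) ∫_{-π}^{π} (2x + 1)^2 dx = 4π^2/3 + 1 = 4π^2/3 + 1.
Parseval ⇒ Σ |c_n|^2 = 4π^2/3 + 1.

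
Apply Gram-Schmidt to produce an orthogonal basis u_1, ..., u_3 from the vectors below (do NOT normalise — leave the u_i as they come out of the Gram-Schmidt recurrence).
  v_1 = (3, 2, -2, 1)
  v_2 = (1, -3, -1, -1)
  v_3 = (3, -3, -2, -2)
Orthogonal basis:
  u_1 = (3, 2, -2, 1)
  u_2 = (4/3, -25/9, -11/9, -8/9)
  u_3 = (31/106, 37/106, 29/106, -109/106)

Apply the Gram-Schmidt recurrence
  u_1 = v_1
  u_i = v_i − Σ_{j<i} ((v_i · u_j) / (u_j · u_j)) · u_j.

Step by step this gives:
  u_1 = (3, 2, -2, 1)
  u_2 = (4/3, -25/9, -11/9, -8/9)
  u_3 = (31/106, 37/106, 29/106, -109/106)

Orthogonality check:
  u_2 · u_1 = 0 (should be 0)
  u_3 · u_1 = 0 (should be 0)
  u_3 · u_2 = 0 (should be 0)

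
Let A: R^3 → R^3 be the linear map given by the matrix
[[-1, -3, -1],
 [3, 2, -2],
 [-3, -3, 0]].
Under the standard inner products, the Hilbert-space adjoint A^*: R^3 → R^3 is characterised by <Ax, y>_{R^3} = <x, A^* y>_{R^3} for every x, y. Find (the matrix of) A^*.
A^* = A^T =
[[-1, 3, -3],
 [-3, 2, -3],
 [-1, -2, 0]]

For real matrices with standard dot products, the defining identity <Ax, y> = <x, A^* y> gives (Ax)^T y = x^T (A^*) y, i.e. x^T A^T y = x^T (A^*) y. Since this holds for all x, y, we must have A^* = A^T. Therefore
A^* =
[[-1, 3, -3],
 [-3, 2, -3],
 [-1, -2, 0]].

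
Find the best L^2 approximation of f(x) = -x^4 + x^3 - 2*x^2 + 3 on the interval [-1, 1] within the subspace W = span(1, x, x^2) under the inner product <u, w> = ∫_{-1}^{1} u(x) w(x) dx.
g(x) = -20*x^2/7 + 3*x/5 + 108/35

The best approximation g ∈ W is the orthogonal projection of f onto W. Writing g = a_0 + a_1 x + a_2 x^2, the coefficients solve the normal equations G · a = b where
  G_{ij} = <φ_i, φ_j> and b_i = <f, φ_i>, with φ_0 = 1, φ_1 = x, φ_2 = x^2.
G =
  [2, 0, 2/3]
  [0, 2/3, 0]
  [2/3, 0, 2/5],
b = (64/15, 2/5, 32/35).
Solving gives a_0 = 108/35, a_1 = 3/5, a_2 = -20/7, so
  g(x) = -20*x^2/7 + 3*x/5 + 108/35.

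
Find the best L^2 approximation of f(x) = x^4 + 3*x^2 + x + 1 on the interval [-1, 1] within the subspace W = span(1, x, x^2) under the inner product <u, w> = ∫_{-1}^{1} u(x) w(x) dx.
g(x) = 27*x^2/7 + x + 32/35

The best approximation g ∈ W is the orthogonal projection of f onto W. Writing g = a_0 + a_1 x + a_2 x^2, the coefficients solve the normal equations G · a = b where
  G_{ij} = <φ_i, φ_j> and b_i = <f, φ_i>, with φ_0 = 1, φ_1 = x, φ_2 = x^2.
G =
  [2, 0, 2/3]
  [0, 2/3, 0]
  [2/3, 0, 2/5],
b = (22/5, 2/3, 226/105).
Solving gives a_0 = 32/35, a_1 = 1, a_2 = 27/7, so
  g(x) = 27*x^2/7 + x + 32/35.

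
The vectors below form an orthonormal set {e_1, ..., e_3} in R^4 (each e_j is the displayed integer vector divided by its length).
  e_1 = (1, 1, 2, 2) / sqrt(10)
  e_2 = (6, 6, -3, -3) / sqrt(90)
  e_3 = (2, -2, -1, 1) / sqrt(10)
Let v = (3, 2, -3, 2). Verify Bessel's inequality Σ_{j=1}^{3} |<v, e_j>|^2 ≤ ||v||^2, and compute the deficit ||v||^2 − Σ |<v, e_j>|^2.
Σ |<v, e_j>|^2 = 179/10; ||v||^2 = 26; deficit = 81/10

Write each e_j = u_j / sqrt(<u_j, u_j>) where u_j is the displayed integer vector. Then <v, e_j> = <v, u_j> / sqrt(<u_j, u_j>), so |<v, e_j>|^2 = <v, u_j>^2 / <u_j, u_j>.
Coefficients: <v, e_1> = 3/sqrt(10), <v, e_2> = 33/sqrt(90), <v, e_3> = 7/sqrt(10).
Square and sum: Σ |<v, e_j>|^2 = 179/10.
Compute ||v||^2 = v·v = 26.
Deficit = 26 − 179/10 = 81/10 ≥ 0, confirming Bessel's inequality. (The deficit equals ||v − Σ <v,e_j> e_j||^2, the squared distance from v to span{e_j}.)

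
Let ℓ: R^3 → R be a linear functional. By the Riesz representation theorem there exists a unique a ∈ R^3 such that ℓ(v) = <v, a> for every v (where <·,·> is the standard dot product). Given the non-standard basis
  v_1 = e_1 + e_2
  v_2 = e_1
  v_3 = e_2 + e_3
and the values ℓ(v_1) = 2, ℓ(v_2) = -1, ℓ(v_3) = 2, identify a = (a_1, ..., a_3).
a = (-1, 3, -1)

Write a = (a_1, ..., a_3) in the standard basis. For each basis vector v_i, ℓ(v_i) = <v_i, a> is a linear equation in the a_j's. Collect the n equations into a matrix system V a = ℓ, where row i of V is v_i (expressed in the standard basis). Since V is invertible (lower-triangular with 1s on the diagonal, up to permutation), solve by back-substitution:
  V =
[[1, 1, 0],
 [1, 0, 0],
 [0, 1, 1]]
  V a = (2, -1, 2)
Solving gives a = (-1, 3, -1).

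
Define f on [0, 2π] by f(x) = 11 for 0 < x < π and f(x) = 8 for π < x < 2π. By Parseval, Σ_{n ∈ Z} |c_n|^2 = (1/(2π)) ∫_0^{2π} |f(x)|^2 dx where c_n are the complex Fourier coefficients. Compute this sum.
Σ |c_n|^2 = 185/2

Parseval equates the L^2 energy of f (normalised by 1/(2π)) with the ℓ^2 sum of its Fourier coefficients: (1/(2π)) ∫_0^{2π} |f|^2 = Σ |c_n|^2.
Compute the left side: (1/(2π)) [∫_0^π 11^2 dx + ∫_π^{2π} 8^2 dx] = (1/(2π)) · (121π + 64π) = (121 + 64)/2 = 185/2.
So Σ_{n ∈ Z} |c_n|^2 = 185/2.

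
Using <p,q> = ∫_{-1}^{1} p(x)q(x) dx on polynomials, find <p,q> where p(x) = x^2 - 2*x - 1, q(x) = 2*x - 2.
<p,q> = 0

Expand the product: p(x)·q(x) = 2*x^3 - 6*x^2 + 2*x + 2.
∫_{-1}^{1} of each monomial x^k gives [2/(k+1) if k even, 0 if k odd]. Integrating term-by-term (or equivalently evaluating the antiderivative F(x) = x^4/2 - 2*x^3 + x^2 + 2*x at the endpoints):
  F(1) − F(−1) = 3/2 − (3/2) = 0.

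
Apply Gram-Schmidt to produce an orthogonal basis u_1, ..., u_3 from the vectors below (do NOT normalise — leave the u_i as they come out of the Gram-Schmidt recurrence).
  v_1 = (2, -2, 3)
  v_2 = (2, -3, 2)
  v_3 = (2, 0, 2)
Orthogonal basis:
  u_1 = (2, -2, 3)
  u_2 = (2/17, -19/17, -14/17)
  u_3 = (10/11, 4/11, -4/11)

Apply the Gram-Schmidt recurrence
  u_1 = v_1
  u_i = v_i − Σ_{j<i} ((v_i · u_j) / (u_j · u_j)) · u_j.

Step by step this gives:
  u_1 = (2, -2, 3)
  u_2 = (2/17, -19/17, -14/17)
  u_3 = (10/11, 4/11, -4/11)

Orthogonality check:
  u_2 · u_1 = 0 (should be 0)
  u_3 · u_1 = 0 (should be 0)
  u_3 · u_2 = 0 (should be 0)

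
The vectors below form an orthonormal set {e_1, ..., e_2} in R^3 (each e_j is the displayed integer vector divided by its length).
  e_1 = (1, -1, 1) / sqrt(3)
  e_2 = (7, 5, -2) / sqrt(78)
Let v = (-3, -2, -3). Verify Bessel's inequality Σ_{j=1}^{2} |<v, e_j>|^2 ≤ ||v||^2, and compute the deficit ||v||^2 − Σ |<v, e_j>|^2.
Σ |<v, e_j>|^2 = 347/26; ||v||^2 = 22; deficit = 225/26

Write each e_j = u_j / sqrt(<u_j, u_j>) where u_j is the displayed integer vector. Then <v, e_j> = <v, u_j> / sqrt(<u_j, u_j>), so |<v, e_j>|^2 = <v, u_j>^2 / <u_j, u_j>.
Coefficients: <v, e_1> = -4/sqrt(3), <v, e_2> = -25/sqrt(78).
Square and sum: Σ |<v, e_j>|^2 = 347/26.
Compute ||v||^2 = v·v = 22.
Deficit = 22 − 347/26 = 225/26 ≥ 0, confirming Bessel's inequality. (The deficit equals ||v − Σ <v,e_j> e_j||^2, the squared distance from v to span{e_j}.)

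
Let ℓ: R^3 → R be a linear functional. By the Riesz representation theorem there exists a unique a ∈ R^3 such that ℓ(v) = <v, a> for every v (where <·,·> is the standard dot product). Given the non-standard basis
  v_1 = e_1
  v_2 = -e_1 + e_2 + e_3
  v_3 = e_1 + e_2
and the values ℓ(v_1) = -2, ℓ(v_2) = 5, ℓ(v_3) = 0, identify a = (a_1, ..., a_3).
a = (-2, 2, 1)

Write a = (a_1, ..., a_3) in the standard basis. For each basis vector v_i, ℓ(v_i) = <v_i, a> is a linear equation in the a_j's. Collect the n equations into a matrix system V a = ℓ, where row i of V is v_i (expressed in the standard basis). Since V is invertible (lower-triangular with 1s on the diagonal, up to permutation), solve by back-substitution:
  V =
[[1, 0, 0],
 [-1, 1, 1],
 [1, 1, 0]]
  V a = (-2, 5, 0)
Solving gives a = (-2, 2, 1).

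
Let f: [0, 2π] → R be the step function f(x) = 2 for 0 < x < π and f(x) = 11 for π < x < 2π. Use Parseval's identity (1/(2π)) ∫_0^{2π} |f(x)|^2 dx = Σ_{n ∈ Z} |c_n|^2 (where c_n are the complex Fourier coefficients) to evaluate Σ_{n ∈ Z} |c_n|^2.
Σ |c_n|^2 = 125/2

Parseval equates the L^2 energy of f (normalised by 1/(2π)) with the ℓ^2 sum of its Fourier coefficients: (1/(2π)) ∫_0^{2π} |f|^2 = Σ |c_n|^2.
Compute the left side: (1/(2π)) [∫_0^π 2^2 dx + ∫_π^{2π} 11^2 dx] = (1/(2π)) · (4π + 121π) = (4 + 121)/2 = 125/2.
So Σ_{n ∈ Z} |c_n|^2 = 125/2.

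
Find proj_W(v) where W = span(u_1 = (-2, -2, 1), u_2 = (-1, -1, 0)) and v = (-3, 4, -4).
proj_W(v) = (1/2, 1/2, -4)

Set up U = [u_1 | ... | u_2] ∈ R^(3×2). The projector onto W = col(U) is P = U (U^T U)^(-1) U^T.
Compute U^T U =
  [9, 4]
  [4, 2],
and U^T v = (-6, -1).
Solve U^T U · c = U^T v for the coefficients: c = (-4, 15/2). The projection is proj_W(v) = U c.
Check: (v - proj_W(v)) · u_1 = 0  (should be 0).
Check: (v - proj_W(v)) · u_2 = 0  (should be 0).
Result: proj_W(v) = (1/2, 1/2, -4).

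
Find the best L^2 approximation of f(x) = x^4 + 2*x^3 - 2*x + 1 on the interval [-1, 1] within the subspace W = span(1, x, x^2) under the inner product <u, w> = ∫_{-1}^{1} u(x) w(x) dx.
g(x) = 6*x^2/7 - 4*x/5 + 32/35

The best approximation g ∈ W is the orthogonal projection of f onto W. Writing g = a_0 + a_1 x + a_2 x^2, the coefficients solve the normal equations G · a = b where
  G_{ij} = <φ_i, φ_j> and b_i = <f, φ_i>, with φ_0 = 1, φ_1 = x, φ_2 = x^2.
G =
  [2, 0, 2/3]
  [0, 2/3, 0]
  [2/3, 0, 2/5],
b = (12/5, -8/15, 20/21).
Solving gives a_0 = 32/35, a_1 = -4/5, a_2 = 6/7, so
  g(x) = 6*x^2/7 - 4*x/5 + 32/35.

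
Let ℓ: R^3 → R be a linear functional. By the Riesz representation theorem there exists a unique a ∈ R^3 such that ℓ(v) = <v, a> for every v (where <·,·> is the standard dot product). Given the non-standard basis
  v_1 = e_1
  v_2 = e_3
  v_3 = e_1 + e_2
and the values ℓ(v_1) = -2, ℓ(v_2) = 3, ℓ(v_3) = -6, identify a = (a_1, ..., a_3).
a = (-2, -4, 3)

Write a = (a_1, ..., a_3) in the standard basis. For each basis vector v_i, ℓ(v_i) = <v_i, a> is a linear equation in the a_j's. Collect the n equations into a matrix system V a = ℓ, where row i of V is v_i (expressed in the standard basis). Since V is invertible (lower-triangular with 1s on the diagonal, up to permutation), solve by back-substitution:
  V =
[[1, 0, 0],
 [0, 0, 1],
 [1, 1, 0]]
  V a = (-2, 3, -6)
Solving gives a = (-2, -4, 3).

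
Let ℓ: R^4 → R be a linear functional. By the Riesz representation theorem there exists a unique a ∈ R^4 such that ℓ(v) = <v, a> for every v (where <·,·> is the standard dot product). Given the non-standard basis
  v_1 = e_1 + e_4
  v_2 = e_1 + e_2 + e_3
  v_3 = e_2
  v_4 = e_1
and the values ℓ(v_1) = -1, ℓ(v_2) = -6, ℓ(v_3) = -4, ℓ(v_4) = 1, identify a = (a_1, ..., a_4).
a = (1, -4, -3, -2)

Write a = (a_1, ..., a_4) in the standard basis. For each basis vector v_i, ℓ(v_i) = <v_i, a> is a linear equation in the a_j's. Collect the n equations into a matrix system V a = ℓ, where row i of V is v_i (expressed in the standard basis). Since V is invertible (lower-triangular with 1s on the diagonal, up to permutation), solve by back-substitution:
  V =
[[1, 0, 0, 1],
 [1, 1, 1, 0],
 [0, 1, 0, 0],
 [1, 0, 0, 0]]
  V a = (-1, -6, -4, 1)
Solving gives a = (1, -4, -3, -2).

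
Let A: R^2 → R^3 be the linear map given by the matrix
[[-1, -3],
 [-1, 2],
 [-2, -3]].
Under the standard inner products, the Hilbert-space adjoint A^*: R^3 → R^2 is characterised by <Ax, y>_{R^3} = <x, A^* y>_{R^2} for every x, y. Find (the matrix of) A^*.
A^* = A^T =
[[-1, -1, -2],
 [-3, 2, -3]]

For real matrices with standard dot products, the defining identity <Ax, y> = <x, A^* y> gives (Ax)^T y = x^T (A^*) y, i.e. x^T A^T y = x^T (A^*) y. Since this holds for all x, y, we must have A^* = A^T. Therefore
A^* =
[[-1, -1, -2],
 [-3, 2, -3]].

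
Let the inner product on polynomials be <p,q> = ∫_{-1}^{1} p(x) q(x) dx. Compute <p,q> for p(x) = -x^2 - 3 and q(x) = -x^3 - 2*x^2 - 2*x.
<p,q> = 24/5

Expand the product: p(x)·q(x) = x^5 + 2*x^4 + 5*x^3 + 6*x^2 + 6*x.
∫_{-1}^{1} of each monomial x^k gives [2/(k+1) if k even, 0 if k odd]. Integrating term-by-term (or equivalently evaluating the antiderivative F(x) = x^6/6 + 2*x^5/5 + 5*x^4/4 + 2*x^3 + 3*x^2 at the endpoints):
  F(1) − F(−1) = 409/60 − (121/60) = 24/5.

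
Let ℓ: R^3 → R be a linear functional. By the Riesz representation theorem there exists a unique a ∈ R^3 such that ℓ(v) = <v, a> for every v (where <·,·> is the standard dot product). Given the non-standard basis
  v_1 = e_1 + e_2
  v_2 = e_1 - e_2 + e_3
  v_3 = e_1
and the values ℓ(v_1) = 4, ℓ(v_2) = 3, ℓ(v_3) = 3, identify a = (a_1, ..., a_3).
a = (3, 1, 1)

Write a = (a_1, ..., a_3) in the standard basis. For each basis vector v_i, ℓ(v_i) = <v_i, a> is a linear equation in the a_j's. Collect the n equations into a matrix system V a = ℓ, where row i of V is v_i (expressed in the standard basis). Since V is invertible (lower-triangular with 1s on the diagonal, up to permutation), solve by back-substitution:
  V =
[[1, 1, 0],
 [1, -1, 1],
 [1, 0, 0]]
  V a = (4, 3, 3)
Solving gives a = (3, 1, 1).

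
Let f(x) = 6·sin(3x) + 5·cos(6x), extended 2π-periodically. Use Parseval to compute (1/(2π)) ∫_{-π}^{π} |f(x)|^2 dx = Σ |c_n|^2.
Σ |c_n|^2 = 61/2

Expand |f|^2 and use orthogonality of {sin(nx), cos(mx)} on [-π, π]:
  ∫_{-π}^{π} sin(nx)^2 dx = π, ∫ cos(mx)^2 dx = π, and cross terms integrate to 0.
So ∫_{-π}^{π} f(x)^2 dx = 6^2 · π + 5^2 · π = (36 + 25)π.
Divide by 2π: (36 + 25)/2 = 61/2.
By Parseval, this equals Σ |c_n|^2.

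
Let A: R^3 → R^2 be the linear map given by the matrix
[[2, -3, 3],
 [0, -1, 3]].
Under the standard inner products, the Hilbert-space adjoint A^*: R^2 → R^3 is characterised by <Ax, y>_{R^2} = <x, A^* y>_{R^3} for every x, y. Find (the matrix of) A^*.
A^* = A^T =
[[2, 0],
 [-3, -1],
 [3, 3]]

For real matrices with standard dot products, the defining identity <Ax, y> = <x, A^* y> gives (Ax)^T y = x^T (A^*) y, i.e. x^T A^T y = x^T (A^*) y. Since this holds for all x, y, we must have A^* = A^T. Therefore
A^* =
[[2, 0],
 [-3, -1],
 [3, 3]].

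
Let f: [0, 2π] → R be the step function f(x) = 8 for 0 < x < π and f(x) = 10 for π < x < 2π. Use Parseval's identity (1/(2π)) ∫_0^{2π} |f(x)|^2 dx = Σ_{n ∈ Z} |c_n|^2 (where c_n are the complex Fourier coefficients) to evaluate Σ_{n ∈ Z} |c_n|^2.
Σ |c_n|^2 = 82

Parseval equates the L^2 energy of f (normalised by 1/(2π)) with the ℓ^2 sum of its Fourier coefficients: (1/(2π)) ∫_0^{2π} |f|^2 = Σ |c_n|^2.
Compute the left side: (1/(2π)) [∫_0^π 8^2 dx + ∫_π^{2π} 10^2 dx] = (1/(2π)) · (64π + 100π) = (64 + 100)/2 = 82.
So Σ_{n ∈ Z} |c_n|^2 = 82.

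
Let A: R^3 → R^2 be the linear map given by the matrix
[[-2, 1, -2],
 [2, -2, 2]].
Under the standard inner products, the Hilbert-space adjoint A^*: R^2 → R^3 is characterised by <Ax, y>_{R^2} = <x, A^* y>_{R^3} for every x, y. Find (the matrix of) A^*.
A^* = A^T =
[[-2, 2],
 [1, -2],
 [-2, 2]]

For real matrices with standard dot products, the defining identity <Ax, y> = <x, A^* y> gives (Ax)^T y = x^T (A^*) y, i.e. x^T A^T y = x^T (A^*) y. Since this holds for all x, y, we must have A^* = A^T. Therefore
A^* =
[[-2, 2],
 [1, -2],
 [-2, 2]].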